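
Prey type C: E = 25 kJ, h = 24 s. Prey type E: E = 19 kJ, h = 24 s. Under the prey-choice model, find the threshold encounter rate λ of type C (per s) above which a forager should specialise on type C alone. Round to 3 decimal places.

Drop type E once their profitability E₂/h₂ falls below the rate achievable on type C alone: E₂/h₂ = λE₁/(1 + λh₁).
Solve for λ: λE₁h₂ = E₂(1 + λh₁) → λ(E₁h₂ − E₂h₁) = E₂ → λ = E₂/(E₁h₂ − E₂h₁).
λ = 19/(25×24 − 19×24) = 19/144 = 0.1319 per s.

0.132 per s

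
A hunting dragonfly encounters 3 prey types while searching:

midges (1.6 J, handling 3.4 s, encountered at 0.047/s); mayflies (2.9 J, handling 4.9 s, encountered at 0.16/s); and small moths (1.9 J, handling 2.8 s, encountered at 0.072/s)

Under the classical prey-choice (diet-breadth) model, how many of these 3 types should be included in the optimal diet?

E/h in descending order: small moths 0.679, mayflies 0.592, midges 0.471 J/s. The optimal diet is the largest prefix of this list for which every included type satisfies E_i/h_i > R on the types above it.
Rate on top 1: 0.1138. mayflies: 0.592 > 0.1138 → include.
Rate on top 2: 0.3026. midges: 0.471 > 0.3026 → include.
Optimal diet: small moths, mayflies, midges — 3 of 3 types.

3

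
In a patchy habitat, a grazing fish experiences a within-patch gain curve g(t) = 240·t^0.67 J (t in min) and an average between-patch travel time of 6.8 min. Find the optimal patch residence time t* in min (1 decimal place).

13.8 min

Maximise g(t)/(T+t): set derivative to zero → g'(t)(T+t) = g(t).
g'(t) = 0.67·240·t^-0.33. Setting 0.67·240·t^-0.33 = 240·t^0.67/(6.8+t) gives 0.67(6.8+t) = t, so 0.33·t = 0.67×6.8.
t* = 0.67×6.8/0.33 = 13.81 min.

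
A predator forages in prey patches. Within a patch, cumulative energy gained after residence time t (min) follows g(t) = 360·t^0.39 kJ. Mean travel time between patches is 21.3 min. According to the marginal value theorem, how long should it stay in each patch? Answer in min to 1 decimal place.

By the marginal value theorem, leave when the instantaneous gain rate g'(t) equals the habitat-wide average g(t)/(T + t).
g'(t) = 0.39·360·t^-0.61. Setting 0.39·360·t^-0.61 = 360·t^0.39/(21.3+t) gives 0.39(21.3+t) = t, so 0.61·t = 0.39×21.3.
t* = 0.39×21.3/0.61 = 13.62 min.

13.6 min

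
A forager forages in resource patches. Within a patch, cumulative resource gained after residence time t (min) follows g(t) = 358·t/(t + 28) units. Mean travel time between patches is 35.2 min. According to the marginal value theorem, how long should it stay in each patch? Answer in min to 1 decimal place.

By the marginal value theorem, leave when the instantaneous gain rate g'(t) equals the habitat-wide average g(t)/(T + t).
g'(t) = 358·28/(t + 28)². Setting 358·28/(t+28)² = 358t/[(t+28)(35.2+t)] gives 28(35.2+t) = t(t+28), so t² = 28×35.2 = 985.6.
t* = √985.6 = 31.39 min.

31.4 min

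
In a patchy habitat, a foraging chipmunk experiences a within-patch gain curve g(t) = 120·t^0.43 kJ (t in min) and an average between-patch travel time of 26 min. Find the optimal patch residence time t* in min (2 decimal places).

Optimal t* satisfies g'(t*) = g(t*)/(T + t*).
g'(t) = 0.43·120·t^-0.57. Setting 0.43·120·t^-0.57 = 120·t^0.43/(26+t) gives 0.43(26+t) = t, so 0.57·t = 0.43×26.
t* = 0.43×26/0.57 = 19.61 min.

19.61 min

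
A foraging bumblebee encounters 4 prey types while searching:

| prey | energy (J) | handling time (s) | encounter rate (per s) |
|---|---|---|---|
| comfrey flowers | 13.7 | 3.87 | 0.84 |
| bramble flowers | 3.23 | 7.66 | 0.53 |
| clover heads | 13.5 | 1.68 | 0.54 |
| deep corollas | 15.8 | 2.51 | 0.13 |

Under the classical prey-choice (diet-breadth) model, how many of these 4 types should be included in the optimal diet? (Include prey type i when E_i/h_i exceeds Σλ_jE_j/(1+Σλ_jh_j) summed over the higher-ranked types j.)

Rank by E/h (J/s): clover heads 8.04, deep corollas 6.29, comfrey flowers 3.54, bramble flowers 0.422. Include each in turn until the next type's E/h falls below the running intake rate.
Rate on top 1: 3.822. deep corollas: 6.29 > 3.822 → include.
Rate on top 2: 4.184. comfrey flowers: 3.54 < 4.184 → exclude; stop.
Optimal diet: clover heads, deep corollas — 2 of 4 types.

2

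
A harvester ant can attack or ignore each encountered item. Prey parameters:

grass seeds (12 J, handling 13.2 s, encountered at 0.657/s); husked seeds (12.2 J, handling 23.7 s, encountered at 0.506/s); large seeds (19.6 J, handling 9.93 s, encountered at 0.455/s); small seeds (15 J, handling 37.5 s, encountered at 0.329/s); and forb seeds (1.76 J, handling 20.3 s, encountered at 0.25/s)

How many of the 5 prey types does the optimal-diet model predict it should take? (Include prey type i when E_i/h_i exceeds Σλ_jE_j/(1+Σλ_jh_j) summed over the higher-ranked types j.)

1

E/h in descending order: large seeds 1.97, grass seeds 0.909, husked seeds 0.515, small seeds 0.4, forb seeds 0.0867 J/s. The optimal diet is the largest prefix of this list for which every included type satisfies E_i/h_i > R on the types above it.
Rate on top 1: 1.616. grass seeds: 0.909 < 1.616 → exclude; stop.
Optimal diet: large seeds — 1 of 5 types.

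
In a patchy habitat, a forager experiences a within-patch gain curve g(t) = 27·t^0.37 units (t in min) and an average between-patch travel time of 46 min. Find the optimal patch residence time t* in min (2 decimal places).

By the marginal value theorem, leave when the instantaneous gain rate g'(t) equals the habitat-wide average g(t)/(T + t).
g'(t) = 0.37·27·t^-0.63. Setting 0.37·27·t^-0.63 = 27·t^0.37/(46+t) gives 0.37(46+t) = t, so 0.63·t = 0.37×46.
t* = 0.37×46/0.63 = 27.02 min.

27.02 min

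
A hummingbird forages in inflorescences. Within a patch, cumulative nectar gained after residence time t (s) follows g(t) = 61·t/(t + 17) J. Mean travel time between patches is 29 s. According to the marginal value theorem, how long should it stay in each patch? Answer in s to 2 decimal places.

22.20 s

By the marginal value theorem, leave when the instantaneous gain rate g'(t) equals the habitat-wide average g(t)/(T + t).
g'(t) = 61·17/(t + 17)². Setting 61·17/(t+17)² = 61t/[(t+17)(29+t)] gives 17(29+t) = t(t+17), so t² = 17×29 = 493.
t* = √493 = 22.2 s.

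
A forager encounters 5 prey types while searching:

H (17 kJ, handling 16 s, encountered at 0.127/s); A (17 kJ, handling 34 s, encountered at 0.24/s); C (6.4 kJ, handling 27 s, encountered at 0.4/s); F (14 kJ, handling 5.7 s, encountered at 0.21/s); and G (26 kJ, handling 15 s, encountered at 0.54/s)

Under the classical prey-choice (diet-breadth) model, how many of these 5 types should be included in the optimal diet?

2

Profitabilities (E/h, kJ/s): F 2.46, G 1.73, H 1.06, A 0.5, C 0.237. Add prey in this order while the next type's profitability exceeds the intake rate on those already taken.
Rate on top 1: 1.338. G: 1.73 > 1.338 → include.
Rate on top 2: 1.649. H: 1.06 < 1.649 → exclude; stop.
Optimal diet: F, G — 2 of 5 types.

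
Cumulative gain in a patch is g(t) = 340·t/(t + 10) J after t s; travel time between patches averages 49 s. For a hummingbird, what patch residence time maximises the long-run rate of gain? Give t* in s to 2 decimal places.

22.14 s

Maximise g(t)/(T+t): set derivative to zero → g'(t)(T+t) = g(t).
g'(t) = 340·10/(t + 10)². Setting 340·10/(t+10)² = 340t/[(t+10)(49+t)] gives 10(49+t) = t(t+10), so t² = 10×49 = 490.
t* = √490 = 22.14 s.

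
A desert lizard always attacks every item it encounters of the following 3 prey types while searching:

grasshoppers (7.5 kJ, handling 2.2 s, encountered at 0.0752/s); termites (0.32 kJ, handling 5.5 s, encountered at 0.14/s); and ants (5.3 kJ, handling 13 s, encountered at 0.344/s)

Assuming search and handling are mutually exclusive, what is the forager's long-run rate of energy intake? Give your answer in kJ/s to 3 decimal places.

Energy encountered per unit search time: 0.0752×7.5 + 0.14×0.32 + 0.344×5.3 = 2.432 kJ/s.
Handling time per unit search time: 0.0752×2.2 + 0.14×5.5 + 0.344×13 = 5.407.
Rate = 2.432/(1 + 5.407) = 0.3796 kJ/s.

0.380 kJ/s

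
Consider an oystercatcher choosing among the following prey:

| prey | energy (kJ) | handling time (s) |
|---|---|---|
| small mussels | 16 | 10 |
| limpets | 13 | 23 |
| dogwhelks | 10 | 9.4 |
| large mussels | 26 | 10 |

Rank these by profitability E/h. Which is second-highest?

small mussels

In descending order of E/h:
large mussels: 26/10 = 2.6 kJ/s
small mussels: 16/10 = 1.6 kJ/s
dogwhelks: 10/9.4 = 1.06 kJ/s
limpets: 13/23 = 0.565 kJ/s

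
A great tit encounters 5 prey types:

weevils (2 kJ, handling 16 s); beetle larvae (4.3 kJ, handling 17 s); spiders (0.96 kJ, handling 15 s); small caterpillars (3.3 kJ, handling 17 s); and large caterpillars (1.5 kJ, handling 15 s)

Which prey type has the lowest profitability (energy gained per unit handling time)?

Profitability E/h (kJ/s): weevils = 2/16 = 0.125, beetle larvae = 4.3/17 = 0.253, spiders = 0.96/15 = 0.064, small caterpillars = 3.3/17 = 0.194, large caterpillars = 1.5/15 = 0.1.
Ranked: beetle larvae > small caterpillars > weevils > large caterpillars > spiders.

spiders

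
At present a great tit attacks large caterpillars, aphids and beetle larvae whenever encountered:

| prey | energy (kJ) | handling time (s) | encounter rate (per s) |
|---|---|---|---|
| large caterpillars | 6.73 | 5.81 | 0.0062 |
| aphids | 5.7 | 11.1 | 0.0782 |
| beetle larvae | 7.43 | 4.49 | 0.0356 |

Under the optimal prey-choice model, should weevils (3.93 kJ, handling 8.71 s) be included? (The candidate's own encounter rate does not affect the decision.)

On large caterpillars, aphids and beetle larvae alone, R = ΣλE/(1+Σλh) = 0.752/2.064 = 0.3643 kJ/s.
weevils: E/h = 3.93/8.71 = 0.4512 kJ/s.
0.4512 > 0.3643, so adding weevils raises the average — include it.

Yes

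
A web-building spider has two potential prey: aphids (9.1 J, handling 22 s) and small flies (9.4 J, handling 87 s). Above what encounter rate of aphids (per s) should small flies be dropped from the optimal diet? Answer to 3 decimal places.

0.016 per s

Drop small flies once their profitability E₂/h₂ falls below the rate achievable on aphids alone: E₂/h₂ = λE₁/(1 + λh₁).
Solve for λ: λE₁h₂ = E₂(1 + λh₁) → λ(E₁h₂ − E₂h₁) = E₂ → λ = E₂/(E₁h₂ − E₂h₁).
λ = 9.4/(9.1×87 − 9.4×22) = 9.4/584.9 = 0.01607 per s.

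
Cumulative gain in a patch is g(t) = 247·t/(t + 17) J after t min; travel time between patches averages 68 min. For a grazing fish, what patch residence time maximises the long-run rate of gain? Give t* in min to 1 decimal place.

34.0 min

Optimal t* satisfies g'(t*) = g(t*)/(T + t*).
g'(t) = 247·17/(t + 17)². Setting 247·17/(t+17)² = 247t/[(t+17)(68+t)] gives 17(68+t) = t(t+17), so t² = 17×68 = 1156.
t* = √1156 = 34 min.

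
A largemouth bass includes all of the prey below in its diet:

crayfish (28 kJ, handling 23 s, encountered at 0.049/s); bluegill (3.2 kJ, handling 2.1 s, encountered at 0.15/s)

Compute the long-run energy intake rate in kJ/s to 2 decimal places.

0.76 kJ/s

R = Σλ_iE_i / (1 + Σλ_ih_i)
Numerator: 0.049×28 + 0.15×3.2 = 1.852
Denominator: 1 + 0.049×23 + 0.15×2.1 = 2.442
R = 1.852/2.442 = 0.7584 kJ/s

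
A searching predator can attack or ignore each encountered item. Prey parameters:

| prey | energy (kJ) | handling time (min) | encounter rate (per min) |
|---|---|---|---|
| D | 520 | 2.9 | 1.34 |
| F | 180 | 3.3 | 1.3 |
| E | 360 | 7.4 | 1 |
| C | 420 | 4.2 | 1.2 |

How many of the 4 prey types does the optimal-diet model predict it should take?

E/h in descending order: D 179, C 100, F 54.5, E 48.6 kJ/min. The optimal diet is the largest prefix of this list for which every included type satisfies E_i/h_i > R on the types above it.
Rate on top 1: 142.6. C: 100 < 142.6 → exclude; stop.
Optimal diet: D — 1 of 4 types.

1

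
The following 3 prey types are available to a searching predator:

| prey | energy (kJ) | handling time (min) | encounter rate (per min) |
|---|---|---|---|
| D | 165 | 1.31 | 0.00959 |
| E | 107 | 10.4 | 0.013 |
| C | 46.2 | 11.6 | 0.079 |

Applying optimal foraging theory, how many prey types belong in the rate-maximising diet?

3

E/h in descending order: D 126, E 10.3, C 3.98 kJ/min. The optimal diet is the largest prefix of this list for which every included type satisfies E_i/h_i > R on the types above it.
Rate on top 1: 1.563. E: 10.3 > 1.563 → include.
Rate on top 2: 2.591. C: 3.98 > 2.591 → include.
Optimal diet: D, E, C — 3 of 3 types.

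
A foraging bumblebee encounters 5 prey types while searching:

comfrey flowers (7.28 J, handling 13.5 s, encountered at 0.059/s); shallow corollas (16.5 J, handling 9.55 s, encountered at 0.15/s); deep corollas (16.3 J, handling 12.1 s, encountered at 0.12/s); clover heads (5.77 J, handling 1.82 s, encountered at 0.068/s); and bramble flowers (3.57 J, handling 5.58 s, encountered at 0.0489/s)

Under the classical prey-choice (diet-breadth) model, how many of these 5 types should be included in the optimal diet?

Profitabilities (E/h, J/s): clover heads 3.17, shallow corollas 1.73, deep corollas 1.35, bramble flowers 0.64, comfrey flowers 0.539. Add prey in this order while the next type's profitability exceeds the intake rate on those already taken.
Rate on top 1: 0.3491. shallow corollas: 1.73 > 0.3491 → include.
Rate on top 2: 1.122. deep corollas: 1.35 > 1.122 → include.
Rate on top 3: 1.203. bramble flowers: 0.64 < 1.203 → exclude; stop.
Optimal diet: clover heads, shallow corollas, deep corollas — 3 of 5 types.

3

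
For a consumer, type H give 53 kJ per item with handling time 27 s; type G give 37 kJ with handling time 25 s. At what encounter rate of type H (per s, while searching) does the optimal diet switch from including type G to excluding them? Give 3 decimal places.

0.113 per s

Drop type G once their profitability E₂/h₂ falls below the rate achievable on type H alone: E₂/h₂ = λE₁/(1 + λh₁).
Solve for λ: λE₁h₂ = E₂(1 + λh₁) → λ(E₁h₂ − E₂h₁) = E₂ → λ = E₂/(E₁h₂ − E₂h₁).
λ = 37/(53×25 − 37×27) = 37/326 = 0.1135 per s.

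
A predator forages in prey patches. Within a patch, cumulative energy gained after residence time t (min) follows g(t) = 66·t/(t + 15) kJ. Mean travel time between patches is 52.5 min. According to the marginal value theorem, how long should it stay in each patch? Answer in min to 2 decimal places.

28.06 min

Maximise g(t)/(T+t): set derivative to zero → g'(t)(T+t) = g(t).
g'(t) = 66·15/(t + 15)². Setting 66·15/(t+15)² = 66t/[(t+15)(52.5+t)] gives 15(52.5+t) = t(t+15), so t² = 15×52.5 = 787.5.
t* = √787.5 = 28.06 min.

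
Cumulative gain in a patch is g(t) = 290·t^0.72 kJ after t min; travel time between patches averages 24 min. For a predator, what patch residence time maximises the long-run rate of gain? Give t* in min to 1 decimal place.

Optimal t* satisfies g'(t*) = g(t*)/(T + t*).
g'(t) = 0.72·290·t^-0.28. Setting 0.72·290·t^-0.28 = 290·t^0.72/(24+t) gives 0.72(24+t) = t, so 0.28·t = 0.72×24.
t* = 0.72×24/0.28 = 61.71 min.

61.7 min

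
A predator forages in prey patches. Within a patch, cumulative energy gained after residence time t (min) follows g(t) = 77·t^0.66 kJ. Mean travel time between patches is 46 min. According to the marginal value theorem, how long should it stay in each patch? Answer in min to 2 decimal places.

Maximise g(t)/(T+t): set derivative to zero → g'(t)(T+t) = g(t).
g'(t) = 0.66·77·t^-0.34. Setting 0.66·77·t^-0.34 = 77·t^0.66/(46+t) gives 0.66(46+t) = t, so 0.34·t = 0.66×46.
t* = 0.66×46/0.34 = 89.29 min.

89.29 min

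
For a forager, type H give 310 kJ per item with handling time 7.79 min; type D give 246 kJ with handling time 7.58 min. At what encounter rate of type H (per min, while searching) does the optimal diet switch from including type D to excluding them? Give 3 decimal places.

0.568 per min

The zero-one rule: include type D iff E₂/h₂ > λE₁/(1+λh₁). Equality gives the switch point.
λE₁h₂ = E₂ + λE₂h₁ ⇒ λ = E₂/(E₁h₂ − E₂h₁) = 246/(2350 − 1916) = 0.5675 per min.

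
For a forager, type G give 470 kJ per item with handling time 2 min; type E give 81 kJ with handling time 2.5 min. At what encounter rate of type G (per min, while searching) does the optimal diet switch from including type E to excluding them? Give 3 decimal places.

The zero-one rule: include type E iff E₂/h₂ > λE₁/(1+λh₁). Equality gives the switch point.
λE₁h₂ = E₂ + λE₂h₁ ⇒ λ = E₂/(E₁h₂ − E₂h₁) = 81/(1175 − 162) = 0.07996 per min.

0.080 per min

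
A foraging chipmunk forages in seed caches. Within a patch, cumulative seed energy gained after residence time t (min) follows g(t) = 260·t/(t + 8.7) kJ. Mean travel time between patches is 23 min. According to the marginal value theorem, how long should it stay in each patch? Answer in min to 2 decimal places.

14.15 min

Optimal t* satisfies g'(t*) = g(t*)/(T + t*).
g'(t) = 260·8.7/(t + 8.7)². Setting 260·8.7/(t+8.7)² = 260t/[(t+8.7)(23+t)] gives 8.7(23+t) = t(t+8.7), so t² = 8.7×23 = 200.1.
t* = √200.1 = 14.15 min.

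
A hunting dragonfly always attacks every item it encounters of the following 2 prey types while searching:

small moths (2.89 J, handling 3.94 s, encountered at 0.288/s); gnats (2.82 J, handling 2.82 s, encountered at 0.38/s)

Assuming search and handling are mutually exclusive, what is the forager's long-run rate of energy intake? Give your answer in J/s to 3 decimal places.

0.594 J/s

R = (0.288×2.89 + 0.38×2.82) / (1 + 0.288×3.94 + 0.38×2.82) = 1.904/3.206 = 0.5938 J/s.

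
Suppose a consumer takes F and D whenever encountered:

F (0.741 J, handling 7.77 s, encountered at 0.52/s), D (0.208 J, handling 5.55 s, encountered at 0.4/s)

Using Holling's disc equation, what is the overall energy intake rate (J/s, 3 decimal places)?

0.065 J/s

R = (0.52×0.741 + 0.4×0.208) / (1 + 0.52×7.77 + 0.4×5.55) = 0.4685/7.26 = 0.06453 J/s.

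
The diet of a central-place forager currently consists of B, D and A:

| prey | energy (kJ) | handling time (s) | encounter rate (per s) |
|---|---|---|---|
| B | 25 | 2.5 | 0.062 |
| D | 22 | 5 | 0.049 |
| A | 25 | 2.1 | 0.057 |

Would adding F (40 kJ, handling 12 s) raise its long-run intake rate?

Yes

Intake rate on the current diet: R = (0.062×25 + 0.049×22 + 0.057×25) / (1 + 0.062×2.5 + 0.049×5 + 0.057×2.1) = 4.053/1.52 = 2.667 kJ/s.
Profitability of F: 40/12 = 3.333 kJ/s.
3.333 > 2.667, so adding F raises the average — include it.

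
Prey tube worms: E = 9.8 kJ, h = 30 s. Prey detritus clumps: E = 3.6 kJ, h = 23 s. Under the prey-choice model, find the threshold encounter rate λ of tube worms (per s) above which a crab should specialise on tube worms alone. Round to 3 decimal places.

At the threshold, the rate on tube worms alone equals the profitability of detritus clumps: λ·9.8/(1 + λ·30) = 3.6/23 = 0.1565.
Rearranging, λ(9.8 − 0.1565×30) = 0.1565, so λ = 0.1565/5.104 = 0.03066 per s.

0.031 per s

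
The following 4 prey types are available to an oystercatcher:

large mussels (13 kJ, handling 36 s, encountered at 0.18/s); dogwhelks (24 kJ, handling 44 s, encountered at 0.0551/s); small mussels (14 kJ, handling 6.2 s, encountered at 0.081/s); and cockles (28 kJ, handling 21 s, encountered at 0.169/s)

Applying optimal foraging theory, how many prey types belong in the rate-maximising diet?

Profitabilities (E/h, kJ/s): small mussels 2.26, cockles 1.33, dogwhelks 0.545, large mussels 0.361. Add prey in this order while the next type's profitability exceeds the intake rate on those already taken.
Rate on top 1: 0.7549. cockles: 1.33 > 0.7549 → include.
Rate on top 2: 1.161. dogwhelks: 0.545 < 1.161 → exclude; stop.
Optimal diet: small mussels, cockles — 2 of 4 types.

2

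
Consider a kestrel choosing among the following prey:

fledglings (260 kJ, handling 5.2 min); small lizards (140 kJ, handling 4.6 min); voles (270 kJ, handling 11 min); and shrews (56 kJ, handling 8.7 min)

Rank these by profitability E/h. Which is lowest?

In descending order of E/h:
fledglings: 260/5.2 = 50 kJ/min
small lizards: 140/4.6 = 30.4 kJ/min
voles: 270/11 = 24.5 kJ/min
shrews: 56/8.7 = 6.44 kJ/min

shrews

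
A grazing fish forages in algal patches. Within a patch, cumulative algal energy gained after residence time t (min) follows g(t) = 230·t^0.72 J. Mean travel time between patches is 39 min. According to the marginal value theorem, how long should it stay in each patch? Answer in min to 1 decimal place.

Optimal t* satisfies g'(t*) = g(t*)/(T + t*).
g'(t) = 0.72·230·t^-0.28. Setting 0.72·230·t^-0.28 = 230·t^0.72/(39+t) gives 0.72(39+t) = t, so 0.28·t = 0.72×39.
t* = 0.72×39/0.28 = 100.3 min.

100.3 min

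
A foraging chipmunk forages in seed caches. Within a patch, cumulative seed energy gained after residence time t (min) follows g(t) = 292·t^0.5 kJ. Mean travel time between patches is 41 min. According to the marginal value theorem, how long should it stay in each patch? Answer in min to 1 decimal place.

41.0 min

Optimal t* satisfies g'(t*) = g(t*)/(T + t*).
g'(t) = 0.5·292·t^-0.5. Setting 0.5·292·t^-0.5 = 292·t^0.5/(41+t) gives 0.5(41+t) = t, so 0.50·t = 0.5×41.
t* = 0.5×41/0.50 = 41 min.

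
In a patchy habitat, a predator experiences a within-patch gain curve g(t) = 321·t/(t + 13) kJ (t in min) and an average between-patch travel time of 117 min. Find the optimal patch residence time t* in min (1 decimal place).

By the marginal value theorem, leave when the instantaneous gain rate g'(t) equals the habitat-wide average g(t)/(T + t).
g'(t) = 321·13/(t + 13)². Setting 321·13/(t+13)² = 321t/[(t+13)(117+t)] gives 13(117+t) = t(t+13), so t² = 13×117 = 1521.
t* = √1521 = 39 min.

39.0 min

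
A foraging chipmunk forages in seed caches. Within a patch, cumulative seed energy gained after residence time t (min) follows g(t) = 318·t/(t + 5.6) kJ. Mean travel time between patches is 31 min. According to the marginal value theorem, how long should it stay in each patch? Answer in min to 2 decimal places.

13.18 min

Optimal t* satisfies g'(t*) = g(t*)/(T + t*).
g'(t) = 318·5.6/(t + 5.6)². Setting 318·5.6/(t+5.6)² = 318t/[(t+5.6)(31+t)] gives 5.6(31+t) = t(t+5.6), so t² = 5.6×31 = 173.6.
t* = √173.6 = 13.18 min.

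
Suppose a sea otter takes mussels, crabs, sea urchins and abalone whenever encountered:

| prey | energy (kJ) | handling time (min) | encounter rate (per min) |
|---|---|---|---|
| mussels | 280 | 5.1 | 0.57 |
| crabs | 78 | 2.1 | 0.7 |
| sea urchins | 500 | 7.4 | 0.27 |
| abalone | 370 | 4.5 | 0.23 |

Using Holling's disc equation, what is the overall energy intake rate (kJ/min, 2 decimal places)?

R = (0.57×280 + 0.7×78 + 0.27×500 + 0.23×370) / (1 + 0.57×5.1 + 0.7×2.1 + 0.27×7.4 + 0.23×4.5) = 434.3/8.41 = 51.64 kJ/min.

51.64 kJ/min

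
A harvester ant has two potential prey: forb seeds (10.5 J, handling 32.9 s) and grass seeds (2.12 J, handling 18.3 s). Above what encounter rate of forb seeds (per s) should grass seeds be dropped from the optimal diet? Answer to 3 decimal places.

0.017 per s

The zero-one rule: include grass seeds iff E₂/h₂ > λE₁/(1+λh₁). Equality gives the switch point.
λE₁h₂ = E₂ + λE₂h₁ ⇒ λ = E₂/(E₁h₂ − E₂h₁) = 2.12/(192.2 − 69.75) = 0.01732 per s.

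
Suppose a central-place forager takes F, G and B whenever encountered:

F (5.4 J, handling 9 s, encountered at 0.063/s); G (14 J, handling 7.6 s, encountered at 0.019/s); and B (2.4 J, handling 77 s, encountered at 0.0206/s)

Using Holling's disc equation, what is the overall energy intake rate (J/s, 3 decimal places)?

0.199 J/s

R = (0.063×5.4 + 0.019×14 + 0.0206×2.4) / (1 + 0.063×9 + 0.019×7.6 + 0.0206×77) = 0.6556/3.298 = 0.1988 J/s.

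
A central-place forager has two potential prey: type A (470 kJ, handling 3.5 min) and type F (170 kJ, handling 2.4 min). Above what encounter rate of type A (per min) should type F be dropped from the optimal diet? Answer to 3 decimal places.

0.319 per min

Drop type F once their profitability E₂/h₂ falls below the rate achievable on type A alone: E₂/h₂ = λE₁/(1 + λh₁).
Solve for λ: λE₁h₂ = E₂(1 + λh₁) → λ(E₁h₂ − E₂h₁) = E₂ → λ = E₂/(E₁h₂ − E₂h₁).
λ = 170/(470×2.4 − 170×3.5) = 170/533 = 0.3189 per min.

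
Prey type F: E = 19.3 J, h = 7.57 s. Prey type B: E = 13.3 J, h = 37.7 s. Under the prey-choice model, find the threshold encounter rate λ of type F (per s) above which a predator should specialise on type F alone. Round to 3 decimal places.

Drop type B once their profitability E₂/h₂ falls below the rate achievable on type F alone: E₂/h₂ = λE₁/(1 + λh₁).
Solve for λ: λE₁h₂ = E₂(1 + λh₁) → λ(E₁h₂ − E₂h₁) = E₂ → λ = E₂/(E₁h₂ − E₂h₁).
λ = 13.3/(19.3×37.7 − 13.3×7.57) = 13.3/626.9 = 0.02121 per s.

0.021 per s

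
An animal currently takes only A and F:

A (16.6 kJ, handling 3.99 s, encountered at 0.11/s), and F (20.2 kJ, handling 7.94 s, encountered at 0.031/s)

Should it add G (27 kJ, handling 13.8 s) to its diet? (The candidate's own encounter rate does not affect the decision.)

Yes

Current rate: (0.11×16.6 + 0.031×20.2)/(1 + 0.11×3.99 + 0.031×7.94) = 1.455 kJ/s.
G: E/h = 27/13.8 = 1.957 kJ/s.
Since 1.957 > R, including G increases the long-run rate.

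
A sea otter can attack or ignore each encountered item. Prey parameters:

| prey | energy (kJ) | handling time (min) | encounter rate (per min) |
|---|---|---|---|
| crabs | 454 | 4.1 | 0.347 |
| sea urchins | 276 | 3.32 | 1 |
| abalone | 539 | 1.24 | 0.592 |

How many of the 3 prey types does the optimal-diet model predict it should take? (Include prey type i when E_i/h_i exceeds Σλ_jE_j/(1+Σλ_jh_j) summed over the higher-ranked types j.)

1

Profitabilities (E/h, kJ/min): abalone 435, crabs 111, sea urchins 83.1. Add prey in this order while the next type's profitability exceeds the intake rate on those already taken.
Rate on top 1: 184. crabs: 111 < 184 → exclude; stop.
Optimal diet: abalone — 1 of 3 types.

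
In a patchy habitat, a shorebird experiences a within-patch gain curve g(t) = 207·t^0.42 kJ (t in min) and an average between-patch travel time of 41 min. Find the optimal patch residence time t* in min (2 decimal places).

Optimal t* satisfies g'(t*) = g(t*)/(T + t*).
g'(t) = 0.42·207·t^-0.58. Setting 0.42·207·t^-0.58 = 207·t^0.42/(41+t) gives 0.42(41+t) = t, so 0.58·t = 0.42×41.
t* = 0.42×41/0.58 = 29.69 min.

29.69 min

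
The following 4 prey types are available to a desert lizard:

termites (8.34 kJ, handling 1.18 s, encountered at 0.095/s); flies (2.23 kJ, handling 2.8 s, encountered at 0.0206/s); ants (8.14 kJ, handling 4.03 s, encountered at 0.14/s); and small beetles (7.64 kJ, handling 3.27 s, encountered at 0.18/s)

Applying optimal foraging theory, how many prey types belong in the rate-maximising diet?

Rank by E/h (kJ/s): termites 7.07, small beetles 2.34, ants 2.02, flies 0.796. Include each in turn until the next type's E/h falls below the running intake rate.
Rate on top 1: 0.7124. small beetles: 2.34 > 0.7124 → include.
Rate on top 2: 1.274. ants: 2.02 > 1.274 → include.
Rate on top 3: 1.46. flies: 0.796 < 1.46 → exclude; stop.
Optimal diet: termites, small beetles, ants — 3 of 4 types.

3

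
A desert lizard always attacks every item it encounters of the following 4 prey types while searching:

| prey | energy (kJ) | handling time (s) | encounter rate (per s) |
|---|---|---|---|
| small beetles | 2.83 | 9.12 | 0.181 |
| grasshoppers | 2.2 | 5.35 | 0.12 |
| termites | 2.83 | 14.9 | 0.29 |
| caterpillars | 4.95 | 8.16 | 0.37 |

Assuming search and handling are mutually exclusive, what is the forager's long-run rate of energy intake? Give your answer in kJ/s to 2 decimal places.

0.32 kJ/s

R = Σλ_iE_i / (1 + Σλ_ih_i)
Numerator: 0.181×2.83 + 0.12×2.2 + 0.29×2.83 + 0.37×4.95 = 3.428
Denominator: 1 + 0.181×9.12 + 0.12×5.35 + 0.29×14.9 + 0.37×8.16 = 10.63
R = 3.428/10.63 = 0.3224 kJ/s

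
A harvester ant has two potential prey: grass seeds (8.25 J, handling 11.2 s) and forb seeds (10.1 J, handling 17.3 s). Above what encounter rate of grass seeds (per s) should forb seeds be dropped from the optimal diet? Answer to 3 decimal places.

0.341 per s

The zero-one rule: include forb seeds iff E₂/h₂ > λE₁/(1+λh₁). Equality gives the switch point.
λE₁h₂ = E₂ + λE₂h₁ ⇒ λ = E₂/(E₁h₂ − E₂h₁) = 10.1/(142.7 − 113.1) = 0.3412 per s.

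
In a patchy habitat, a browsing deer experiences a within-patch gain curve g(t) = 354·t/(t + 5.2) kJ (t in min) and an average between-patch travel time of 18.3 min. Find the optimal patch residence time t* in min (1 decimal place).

9.8 min

Optimal t* satisfies g'(t*) = g(t*)/(T + t*).
g'(t) = 354·5.2/(t + 5.2)². Setting 354·5.2/(t+5.2)² = 354t/[(t+5.2)(18.3+t)] gives 5.2(18.3+t) = t(t+5.2), so t² = 5.2×18.3 = 95.16.
t* = √95.16 = 9.755 min.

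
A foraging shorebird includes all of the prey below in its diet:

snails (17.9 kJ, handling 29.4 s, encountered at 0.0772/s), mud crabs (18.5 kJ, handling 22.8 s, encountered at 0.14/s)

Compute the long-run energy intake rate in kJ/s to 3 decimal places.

Energy encountered per unit search time: 0.0772×17.9 + 0.14×18.5 = 3.972 kJ/s.
Handling time per unit search time: 0.0772×29.4 + 0.14×22.8 = 5.462.
Rate = 3.972/(1 + 5.462) = 0.6147 kJ/s.

0.615 kJ/s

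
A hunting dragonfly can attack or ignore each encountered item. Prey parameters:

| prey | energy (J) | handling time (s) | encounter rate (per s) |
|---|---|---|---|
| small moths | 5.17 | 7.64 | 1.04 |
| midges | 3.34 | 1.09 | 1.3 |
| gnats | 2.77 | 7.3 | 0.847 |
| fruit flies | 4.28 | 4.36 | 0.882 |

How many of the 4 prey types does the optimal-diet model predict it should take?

1

E/h in descending order: midges 3.06, fruit flies 0.982, small moths 0.677, gnats 0.379 J/s. The optimal diet is the largest prefix of this list for which every included type satisfies E_i/h_i > R on the types above it.
Rate on top 1: 1.796. fruit flies: 0.982 < 1.796 → exclude; stop.
Optimal diet: midges — 1 of 4 types.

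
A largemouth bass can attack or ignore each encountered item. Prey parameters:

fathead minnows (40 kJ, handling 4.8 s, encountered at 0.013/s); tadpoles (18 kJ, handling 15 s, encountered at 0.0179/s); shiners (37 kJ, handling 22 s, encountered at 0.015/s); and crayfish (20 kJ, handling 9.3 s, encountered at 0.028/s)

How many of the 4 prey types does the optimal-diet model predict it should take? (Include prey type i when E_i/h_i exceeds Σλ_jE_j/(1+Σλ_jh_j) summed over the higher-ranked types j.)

4

Profitabilities (E/h, kJ/s): fathead minnows 8.33, crayfish 2.15, shiners 1.68, tadpoles 1.2. Add prey in this order while the next type's profitability exceeds the intake rate on those already taken.
Rate on top 1: 0.4895. crayfish: 2.15 > 0.4895 → include.
Rate on top 2: 0.8164. shiners: 1.68 > 0.8164 → include.
Rate on top 3: 0.9892. tadpoles: 1.2 > 0.9892 → include.
Optimal diet: fathead minnows, crayfish, shiners, tadpoles — 4 of 4 types.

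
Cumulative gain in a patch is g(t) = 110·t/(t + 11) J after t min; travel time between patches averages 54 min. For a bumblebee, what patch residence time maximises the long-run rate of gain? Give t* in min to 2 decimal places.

Optimal t* satisfies g'(t*) = g(t*)/(T + t*).
g'(t) = 110·11/(t + 11)². Setting 110·11/(t+11)² = 110t/[(t+11)(54+t)] gives 11(54+t) = t(t+11), so t² = 11×54 = 594.
t* = √594 = 24.37 min.

24.37 min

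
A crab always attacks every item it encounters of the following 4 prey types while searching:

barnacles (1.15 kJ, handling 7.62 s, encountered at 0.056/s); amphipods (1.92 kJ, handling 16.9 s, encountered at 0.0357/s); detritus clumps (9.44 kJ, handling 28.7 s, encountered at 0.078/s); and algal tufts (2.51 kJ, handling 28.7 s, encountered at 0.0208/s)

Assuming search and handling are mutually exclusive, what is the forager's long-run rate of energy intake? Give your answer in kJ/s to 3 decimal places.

Energy encountered per unit search time: 0.056×1.15 + 0.0357×1.92 + 0.078×9.44 + 0.0208×2.51 = 0.9215 kJ/s.
Handling time per unit search time: 0.056×7.62 + 0.0357×16.9 + 0.078×28.7 + 0.0208×28.7 = 3.866.
Rate = 0.9215/(1 + 3.866) = 0.1894 kJ/s.

0.189 kJ/s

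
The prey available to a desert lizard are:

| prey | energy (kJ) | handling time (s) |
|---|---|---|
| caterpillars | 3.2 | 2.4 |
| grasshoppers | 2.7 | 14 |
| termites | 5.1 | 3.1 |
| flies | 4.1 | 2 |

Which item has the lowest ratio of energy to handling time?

In descending order of E/h:
flies: 4.1/2 = 2.05 kJ/s
termites: 5.1/3.1 = 1.65 kJ/s
caterpillars: 3.2/2.4 = 1.33 kJ/s
grasshoppers: 2.7/14 = 0.193 kJ/s

grasshoppers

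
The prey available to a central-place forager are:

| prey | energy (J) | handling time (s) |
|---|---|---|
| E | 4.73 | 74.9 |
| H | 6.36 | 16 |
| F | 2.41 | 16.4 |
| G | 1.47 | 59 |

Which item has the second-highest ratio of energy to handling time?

Profitability E/h (J/s): E = 4.73/74.9 = 0.0632, H = 6.36/16 = 0.398, F = 2.41/16.4 = 0.147, G = 1.47/59 = 0.0249.
Ranked: H > F > E > G.

F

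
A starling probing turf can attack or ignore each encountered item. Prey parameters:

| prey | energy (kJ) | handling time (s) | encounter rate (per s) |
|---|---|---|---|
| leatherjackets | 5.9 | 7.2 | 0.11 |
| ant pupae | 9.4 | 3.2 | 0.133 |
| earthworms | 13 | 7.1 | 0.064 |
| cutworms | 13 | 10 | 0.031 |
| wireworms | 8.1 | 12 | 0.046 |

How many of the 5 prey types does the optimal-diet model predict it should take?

E/h in descending order: ant pupae 2.94, earthworms 1.83, cutworms 1.3, leatherjackets 0.819, wireworms 0.675 kJ/s. The optimal diet is the largest prefix of this list for which every included type satisfies E_i/h_i > R on the types above it.
Rate on top 1: 0.877. earthworms: 1.83 > 0.877 → include.
Rate on top 2: 1.108. cutworms: 1.3 > 1.108 → include.
Rate on top 3: 1.135. leatherjackets: 0.819 < 1.135 → exclude; stop.
Optimal diet: ant pupae, earthworms, cutworms — 3 of 5 types.

3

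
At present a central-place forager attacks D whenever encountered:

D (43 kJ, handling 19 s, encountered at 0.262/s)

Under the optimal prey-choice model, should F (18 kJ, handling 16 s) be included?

No

Intake rate on the current diet: R = (0.262×43) / (1 + 0.262×19) = 11.27/5.978 = 1.885 kJ/s.
Profitability of F: 18/16 = 1.125 kJ/s.
Since 1.125 < R, time spent handling F is better spent searching.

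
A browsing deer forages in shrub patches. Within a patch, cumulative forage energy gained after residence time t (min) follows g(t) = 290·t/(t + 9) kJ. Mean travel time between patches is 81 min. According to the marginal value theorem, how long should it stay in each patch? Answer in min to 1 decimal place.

27.0 min

Optimal t* satisfies g'(t*) = g(t*)/(T + t*).
g'(t) = 290·9/(t + 9)². Setting 290·9/(t+9)² = 290t/[(t+9)(81+t)] gives 9(81+t) = t(t+9), so t² = 9×81 = 729.
t* = √729 = 27 min.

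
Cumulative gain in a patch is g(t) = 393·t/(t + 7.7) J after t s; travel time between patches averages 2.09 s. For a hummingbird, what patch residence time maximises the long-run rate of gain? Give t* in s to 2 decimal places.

Maximise g(t)/(T+t): set derivative to zero → g'(t)(T+t) = g(t).
g'(t) = 393·7.7/(t + 7.7)². Setting 393·7.7/(t+7.7)² = 393t/[(t+7.7)(2.09+t)] gives 7.7(2.09+t) = t(t+7.7), so t² = 7.7×2.09 = 16.09.
t* = √16.09 = 4.012 s.

4.01 s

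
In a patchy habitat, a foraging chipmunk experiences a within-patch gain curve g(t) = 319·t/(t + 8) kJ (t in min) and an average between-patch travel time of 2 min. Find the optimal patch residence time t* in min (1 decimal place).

Maximise g(t)/(T+t): set derivative to zero → g'(t)(T+t) = g(t).
g'(t) = 319·8/(t + 8)². Setting 319·8/(t+8)² = 319t/[(t+8)(2+t)] gives 8(2+t) = t(t+8), so t² = 8×2 = 16.
t* = √16 = 4 min.

4.0 min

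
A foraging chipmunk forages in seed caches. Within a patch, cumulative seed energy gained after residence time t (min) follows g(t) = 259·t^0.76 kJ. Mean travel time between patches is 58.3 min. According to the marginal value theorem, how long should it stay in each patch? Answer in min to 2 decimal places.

Maximise g(t)/(T+t): set derivative to zero → g'(t)(T+t) = g(t).
g'(t) = 0.76·259·t^-0.24. Setting 0.76·259·t^-0.24 = 259·t^0.76/(58.3+t) gives 0.76(58.3+t) = t, so 0.24·t = 0.76×58.3.
t* = 0.76×58.3/0.24 = 184.6 min.

184.62 min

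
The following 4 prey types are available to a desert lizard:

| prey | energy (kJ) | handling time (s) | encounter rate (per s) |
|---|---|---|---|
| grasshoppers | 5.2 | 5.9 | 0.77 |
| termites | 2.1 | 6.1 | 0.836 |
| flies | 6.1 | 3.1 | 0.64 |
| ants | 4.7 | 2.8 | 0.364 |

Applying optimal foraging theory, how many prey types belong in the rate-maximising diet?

Rank by E/h (kJ/s): flies 1.97, ants 1.68, grasshoppers 0.881, termites 0.344. Include each in turn until the next type's E/h falls below the running intake rate.
Rate on top 1: 1.308. ants: 1.68 > 1.308 → include.
Rate on top 2: 1.403. grasshoppers: 0.881 < 1.403 → exclude; stop.
Optimal diet: flies, ants — 2 of 4 types.

2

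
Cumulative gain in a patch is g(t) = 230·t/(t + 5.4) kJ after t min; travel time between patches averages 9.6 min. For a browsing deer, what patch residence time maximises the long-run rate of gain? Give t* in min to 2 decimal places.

7.20 min

Maximise g(t)/(T+t): set derivative to zero → g'(t)(T+t) = g(t).
g'(t) = 230·5.4/(t + 5.4)². Setting 230·5.4/(t+5.4)² = 230t/[(t+5.4)(9.6+t)] gives 5.4(9.6+t) = t(t+5.4), so t² = 5.4×9.6 = 51.84.
t* = √51.84 = 7.2 min.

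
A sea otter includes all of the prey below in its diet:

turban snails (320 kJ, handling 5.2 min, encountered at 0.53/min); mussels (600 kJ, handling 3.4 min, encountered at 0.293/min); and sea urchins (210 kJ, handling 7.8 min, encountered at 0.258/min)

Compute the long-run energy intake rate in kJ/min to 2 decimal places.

59.07 kJ/min

R = (0.53×320 + 0.293×600 + 0.258×210) / (1 + 0.53×5.2 + 0.293×3.4 + 0.258×7.8) = 399.6/6.765 = 59.07 kJ/min.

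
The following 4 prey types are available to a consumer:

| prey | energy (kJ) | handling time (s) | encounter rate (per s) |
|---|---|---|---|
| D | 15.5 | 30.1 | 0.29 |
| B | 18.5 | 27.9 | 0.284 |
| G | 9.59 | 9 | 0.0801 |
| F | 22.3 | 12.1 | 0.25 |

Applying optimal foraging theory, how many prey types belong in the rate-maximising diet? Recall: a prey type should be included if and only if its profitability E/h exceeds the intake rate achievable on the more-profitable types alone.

Profitabilities (E/h, kJ/s): F 1.84, G 1.07, B 0.663, D 0.515. Add prey in this order while the next type's profitability exceeds the intake rate on those already taken.
Rate on top 1: 1.385. G: 1.07 < 1.385 → exclude; stop.
Optimal diet: F — 1 of 4 types.

1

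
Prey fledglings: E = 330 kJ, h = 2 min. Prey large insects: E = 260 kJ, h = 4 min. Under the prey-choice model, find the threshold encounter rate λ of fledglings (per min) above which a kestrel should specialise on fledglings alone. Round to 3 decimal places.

At the threshold, the rate on fledglings alone equals the profitability of large insects: λ·330/(1 + λ·2) = 260/4 = 65.
Rearranging, λ(330 − 65×2) = 65, so λ = 65/200 = 0.325 per min.

0.325 per min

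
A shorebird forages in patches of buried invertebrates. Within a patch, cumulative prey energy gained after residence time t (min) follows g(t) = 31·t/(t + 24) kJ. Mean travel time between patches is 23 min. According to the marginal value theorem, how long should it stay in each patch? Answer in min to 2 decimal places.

Optimal t* satisfies g'(t*) = g(t*)/(T + t*).
g'(t) = 31·24/(t + 24)². Setting 31·24/(t+24)² = 31t/[(t+24)(23+t)] gives 24(23+t) = t(t+24), so t² = 24×23 = 552.
t* = √552 = 23.49 min.

23.49 min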